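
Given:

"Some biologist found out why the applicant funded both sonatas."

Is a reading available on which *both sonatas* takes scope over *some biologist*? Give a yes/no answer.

*both sonatas* occurs within the embedded question *why the applicant funded both sonatas*.
The wh-island constraint blocks QR out of an embedded interrogative.
*both sonatas* > *some biologist* would require crossing that boundary, which is illicit.
(Only the surface reading survives: one fixed biologist with respect to all the relevant sonatas.)

No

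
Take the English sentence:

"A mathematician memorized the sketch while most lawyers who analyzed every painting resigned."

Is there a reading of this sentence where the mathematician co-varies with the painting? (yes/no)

This is the *every painting* > *a mathematician* reading.
The target quantifier *every painting* is part of the relative clause *who analyzed every painting*, which is itself inside the adjunct *while most lawyers who analyzed every painting resigned*.
Even if one barrier were somehow void, the other would still block QR.
*every painting* is confined to the island and cannot take scope over *a mathematician*.
(Only the surface reading survives: one fixed mathematician with respect to all the relevant paintings.)

No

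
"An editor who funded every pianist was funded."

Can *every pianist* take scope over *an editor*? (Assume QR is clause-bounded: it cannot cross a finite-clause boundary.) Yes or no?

No

The DP *every pianist* is contained in the relative clause *who funded every pianist*.
The relative clause forms an island for QR, so the quantifier is confined to the head noun's restrictor.
So *every pianist* cannot raise to a position above *an editor*.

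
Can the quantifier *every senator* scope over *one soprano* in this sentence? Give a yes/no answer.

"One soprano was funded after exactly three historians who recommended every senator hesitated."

Structurally, *every senator* is inside the relative clause *who recommended every senator*, which is itself inside the adjunct *after exactly three historians who recommended every senator hesitated*.
The quantifier would have to escape first the RC and then the adjunct — two independent island violations.
So the wide-scope reading for *every senator* is blocked.

No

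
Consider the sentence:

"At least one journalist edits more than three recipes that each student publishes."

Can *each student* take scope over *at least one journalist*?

No

*each student* occurs within the relative clause *that each student publishes* modifying *more than three recipes*.
Quantifiers inside a relative clause are trapped there; the RC boundary blocks QR.
So the wide-scope reading for *each student* is blocked.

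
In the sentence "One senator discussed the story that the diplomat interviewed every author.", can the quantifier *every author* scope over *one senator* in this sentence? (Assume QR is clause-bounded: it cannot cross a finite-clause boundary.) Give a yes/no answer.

No

*every author* sits inside the complex NP *the story that the diplomat interviewed every author*.
Since the clause is the complement of a nominal head, the CNPC blocks scope extraction.
So the wide-scope reading for *every author* is blocked.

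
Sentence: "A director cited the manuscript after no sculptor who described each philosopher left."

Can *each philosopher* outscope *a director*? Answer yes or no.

No

Structurally, *each philosopher* is inside the relative clause *who described each philosopher*, which is itself inside the adjunct *after no sculptor who described each philosopher left*.
The quantifier would have to escape first the RC and then the adjunct — two independent island violations.
So *each philosopher* cannot raise high enough to outscope *a director*; only the surface ordering *a director* > *each philosopher* is available.
(Only the surface reading survives: one fixed director with respect to all the relevant philosophers.)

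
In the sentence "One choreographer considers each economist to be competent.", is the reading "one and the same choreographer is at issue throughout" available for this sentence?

This is the *one choreographer* > *each economist* reading.
That is the surface-scope ordering, which is always one of the available readings — island constraints only ever restrict inverse scope.

Yes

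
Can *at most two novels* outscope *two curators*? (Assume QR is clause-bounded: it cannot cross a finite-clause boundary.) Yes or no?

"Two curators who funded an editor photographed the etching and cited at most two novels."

No

*at most two novels* occurs within one conjunct of the coordinate structure (*cited at most two novels*).
Asymmetric QR out of one conjunct violates the Coordinate Structure Constraint.
So the wide-scope reading for *at most two novels* is blocked.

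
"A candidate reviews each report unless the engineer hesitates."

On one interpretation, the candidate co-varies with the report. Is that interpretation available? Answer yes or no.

Yes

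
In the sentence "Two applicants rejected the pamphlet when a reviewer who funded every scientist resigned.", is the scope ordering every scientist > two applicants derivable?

*every scientist* is embedded in the relative clause *who funded every scientist*, which is itself inside the adjunct *when a reviewer who funded every scientist resigned*.
Both the relative clause and the enclosing adjunct are scope islands; QR cannot cross either.
*every scientist* is confined to the island and cannot take scope over *two applicants*.

No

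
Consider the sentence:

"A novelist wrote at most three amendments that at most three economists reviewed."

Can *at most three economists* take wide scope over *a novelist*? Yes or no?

*at most three economists* is embedded in the relative clause *that at most three economists reviewed* modifying *at most three amendments*.
Quantifiers inside a relative clause are trapped there; the RC boundary blocks QR.
*at most three economists* is confined to the island and cannot take scope over *a novelist*.
(Only the surface reading survives: one fixed novelist with respect to all the relevant economists.)

No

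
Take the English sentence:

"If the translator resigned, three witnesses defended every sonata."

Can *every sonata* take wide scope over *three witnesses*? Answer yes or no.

Yes

The adjunct clause does not contain *every sonata*, which is the matrix object.
Ordinary QR to a clause-peripheral position gives the wide-scope LF for the lower DP.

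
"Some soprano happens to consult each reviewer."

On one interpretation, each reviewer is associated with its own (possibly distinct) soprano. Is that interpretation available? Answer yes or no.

Yes

That reading corresponds to *each reviewer* > *some soprano*.
The matrix predicate is a raising verb, whose infinitival complement is not a scope island — *each reviewer* can QR into the matrix clause.
Nothing blocks QR of the lower DP to a position above the higher one, so inverse scope is available.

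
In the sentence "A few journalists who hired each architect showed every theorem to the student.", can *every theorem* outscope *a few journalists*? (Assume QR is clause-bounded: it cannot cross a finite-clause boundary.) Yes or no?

*every theorem* sits in the matrix clause, not in the relative clause on *a few journalists*.
Clause-internal QR can adjoin the lower DP above the subject, yielding the inverse reading.

Yes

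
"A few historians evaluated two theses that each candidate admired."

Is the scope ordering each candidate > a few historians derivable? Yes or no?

No

Structurally, *each candidate* is inside the relative clause *that each candidate admired* modifying *two theses*.
Relative clauses are scope islands: a quantifier cannot QR out of a relative clause to take scope in the matrix clause.
So *each candidate* cannot raise high enough to outscope *a few historians*; only the surface ordering *a few historians* > *each candidate* is available.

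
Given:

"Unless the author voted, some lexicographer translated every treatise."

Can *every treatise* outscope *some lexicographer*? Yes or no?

Yes

Although there is an adjunct clause, *every treatise* is in the main clause, not inside the adjunct.
Since no island is crossed, the inverse ordering is licensed alongside surface scope.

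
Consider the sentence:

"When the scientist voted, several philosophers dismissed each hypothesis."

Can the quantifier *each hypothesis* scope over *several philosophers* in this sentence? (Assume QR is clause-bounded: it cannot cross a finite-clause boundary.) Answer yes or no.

Yes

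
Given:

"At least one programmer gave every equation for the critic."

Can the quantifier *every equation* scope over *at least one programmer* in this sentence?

Yes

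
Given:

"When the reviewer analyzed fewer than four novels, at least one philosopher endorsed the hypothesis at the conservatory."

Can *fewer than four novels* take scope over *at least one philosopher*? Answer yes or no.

No

The DP *fewer than four novels* is contained in the adjunct clause *when the reviewer analyzed fewer than four novels*.
Scope out of an adjunct clause is unavailable: QR respects the adjunct-island constraint.
*fewer than four novels* > *at least one philosopher* would require crossing that boundary, which is illicit.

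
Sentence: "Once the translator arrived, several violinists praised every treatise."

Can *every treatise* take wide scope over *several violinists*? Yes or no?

Yes

Neither queried DP is inside the adjunct, so the adjunct-island constraint does not apply.
Clause-internal QR can adjoin the lower DP above the subject, yielding the inverse reading.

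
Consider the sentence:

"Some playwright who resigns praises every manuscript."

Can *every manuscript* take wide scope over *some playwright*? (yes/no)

Yes

*every manuscript* is a matrix argument; only *some playwright* is modified by the relative clause *who resigns*, so the RC island is irrelevant to the target quantifier.
QR within a single clause is free, so the lower quantifier may take scope over the higher one.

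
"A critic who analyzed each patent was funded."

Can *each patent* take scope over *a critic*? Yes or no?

No

*each patent* is embedded in the relative clause *who analyzed each patent*.
QR out of a relative clause is ruled out by the relative-clause island constraint.
So *each patent* cannot raise high enough to outscope *a critic*; only the surface ordering *a critic* > *each patent* is available.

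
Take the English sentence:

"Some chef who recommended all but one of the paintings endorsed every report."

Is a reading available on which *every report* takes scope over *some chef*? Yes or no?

Yes

Although the sentence contains a relative clause (*who recommended all but one of the paintings*), *every report* is outside it, in the matrix VP.
No island intervenes, so both surface and inverse scope are derivable.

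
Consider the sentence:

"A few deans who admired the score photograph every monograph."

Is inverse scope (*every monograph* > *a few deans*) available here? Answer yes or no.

The RC *who admired the score* is an island, but *every monograph* is not inside it — it is the matrix object, a clausemate of *a few deans*.
No island intervenes, so both surface and inverse scope are derivable.

Yes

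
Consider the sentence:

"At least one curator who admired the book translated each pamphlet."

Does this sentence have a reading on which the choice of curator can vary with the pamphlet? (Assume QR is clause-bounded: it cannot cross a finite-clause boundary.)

The paraphrase describes the scope ordering *each pamphlet* > *at least one curator*.
The RC *who admired the book* is an island, but *each pamphlet* is not inside it — it is the matrix object, a clausemate of *at least one curator*.
No island intervenes, so both surface and inverse scope are derivable.
The sentence is scopally ambiguous between *at least one curator* > *each pamphlet* and *each pamphlet* > *at least one curator*.

Yes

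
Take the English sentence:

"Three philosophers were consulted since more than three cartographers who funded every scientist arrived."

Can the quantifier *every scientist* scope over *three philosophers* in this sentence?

*every scientist* occurs within the relative clause *who funded every scientist*, which is itself inside the adjunct *since more than three cartographers who funded every scientist arrived*.
Even if one barrier were somehow void, the other would still block QR.
Hence only narrow scope for *every scientist* (under *three philosophers*) survives.

No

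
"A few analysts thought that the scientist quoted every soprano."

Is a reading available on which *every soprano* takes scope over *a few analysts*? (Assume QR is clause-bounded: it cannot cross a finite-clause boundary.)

No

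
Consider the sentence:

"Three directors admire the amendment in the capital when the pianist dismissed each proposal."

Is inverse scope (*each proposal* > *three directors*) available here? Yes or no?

No

The target quantifier *each proposal* is part of the adjunct clause *when the pianist dismissed each proposal*.
The adjunct-island constraint bars QR out of an adverbial clause.
*each proposal* is confined to the island and cannot take scope over *three directors*.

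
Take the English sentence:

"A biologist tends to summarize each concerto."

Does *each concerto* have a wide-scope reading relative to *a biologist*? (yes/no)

*each concerto* is the object of the infinitival complement of a raising predicate; raising infinitives are transparent for QR, so the two DPs are in effect clausemates.
QR within a single clause is free, so the lower quantifier may take scope over the higher one.

Yes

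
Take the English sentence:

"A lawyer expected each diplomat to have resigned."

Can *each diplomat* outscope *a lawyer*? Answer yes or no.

*each diplomat* is the subject of an ECM infinitive — the infinitival complement of an ECM verb is not a scope island, so *each diplomat* can raise into the matrix clause.
No island intervenes, so both surface and inverse scope are derivable.
The sentence is scopally ambiguous between *a lawyer* > *each diplomat* and *each diplomat* > *a lawyer*.

Yes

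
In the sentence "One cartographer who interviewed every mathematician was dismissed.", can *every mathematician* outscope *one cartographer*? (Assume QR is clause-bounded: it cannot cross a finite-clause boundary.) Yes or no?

*every mathematician* is embedded in the relative clause *who interviewed every mathematician*.
QR out of a relative clause is ruled out by the relative-clause island constraint.
Hence only narrow scope for *every mathematician* (under *one cartographer*) survives.
(Only the surface reading survives: one fixed cartographer with respect to all the relevant mathematicians.)

No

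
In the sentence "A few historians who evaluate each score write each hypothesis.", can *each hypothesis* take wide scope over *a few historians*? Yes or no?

*each hypothesis* sits in the matrix clause, not in the relative clause on *a few historians*.
Since no island is crossed, the inverse ordering is licensed alongside surface scope.

Yes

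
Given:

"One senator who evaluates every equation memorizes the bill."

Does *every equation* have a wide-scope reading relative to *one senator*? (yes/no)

No

Structurally, *every equation* is inside the relative clause *who evaluates every equation*.
The relative clause forms an island for QR, so the quantifier is confined to the head noun's restrictor.
So *every equation* cannot raise to a position above *one senator*.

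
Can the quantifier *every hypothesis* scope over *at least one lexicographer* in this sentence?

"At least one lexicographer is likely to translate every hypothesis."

Yes

*every hypothesis* is the object of the infinitival complement of a raising predicate; raising infinitives are transparent for QR, so the two DPs are in effect clausemates.
Ordinary QR to a clause-peripheral position gives the wide-scope LF for the lower DP.
Both orderings are possible: *at least one lexicographer* > *every hypothesis* and *every hypothesis* > *at least one lexicographer*.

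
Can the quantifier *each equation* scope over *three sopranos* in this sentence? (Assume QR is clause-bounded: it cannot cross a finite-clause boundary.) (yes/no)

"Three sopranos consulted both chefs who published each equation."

No

The target quantifier *each equation* is part of the relative clause *who published each equation* modifying *both chefs*.
Quantifiers inside a relative clause are trapped there; the RC boundary blocks QR.
So the wide-scope reading for *each equation* is blocked.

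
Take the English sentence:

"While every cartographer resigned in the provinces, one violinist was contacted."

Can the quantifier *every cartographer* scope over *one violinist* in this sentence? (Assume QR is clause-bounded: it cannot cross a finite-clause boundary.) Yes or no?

No

*every cartographer* is embedded in the adjunct clause *while every cartographer resigned in the provinces*.
Adjuncts are opaque for quantifier raising; a quantifier in an adjunct stays inside it.
There is no licit LF on which *every cartographer* c-commands *one violinist*.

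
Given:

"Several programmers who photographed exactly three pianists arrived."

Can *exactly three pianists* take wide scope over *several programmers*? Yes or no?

*exactly three pianists* sits inside the relative clause *who photographed exactly three pianists*.
The relative clause forms an island for QR, so the quantifier is confined to the head noun's restrictor.
*exactly three pianists* is confined to the island and cannot take scope over *several programmers*.

No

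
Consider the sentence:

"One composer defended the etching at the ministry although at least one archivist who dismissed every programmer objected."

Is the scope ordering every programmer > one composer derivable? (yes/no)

*every programmer* sits inside the relative clause *who dismissed every programmer*, which is itself inside the adjunct *although at least one archivist who dismissed every programmer objected*.
Nested islands: the RC island is itself inside an adjunct island, so wide scope is doubly excluded.
So *every programmer* cannot raise high enough to outscope *one composer*; only the surface ordering *one composer* > *every programmer* is available.
(Only the surface reading survives: one fixed composer with respect to all the relevant programmers.)

No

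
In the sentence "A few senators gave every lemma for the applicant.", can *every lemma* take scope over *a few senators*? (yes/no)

Yes

*every lemma* is the matrix object and *a few senators* the matrix subject; the two are clausemates.
No island intervenes, so both surface and inverse scope are derivable.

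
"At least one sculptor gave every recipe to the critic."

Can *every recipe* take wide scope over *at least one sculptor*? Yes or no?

*every recipe* and *at least one sculptor* are in the same minimal clause.
Ordinary QR to a clause-peripheral position gives the wide-scope LF for the lower DP.

Yes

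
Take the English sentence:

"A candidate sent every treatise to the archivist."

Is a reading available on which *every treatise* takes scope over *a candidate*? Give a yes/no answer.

Yes

*a candidate* and *every treatise* are co-arguments of the matrix verb, with nothing but a clause-internal boundary between them.
Ordinary QR to a clause-peripheral position gives the wide-scope LF for the lower DP.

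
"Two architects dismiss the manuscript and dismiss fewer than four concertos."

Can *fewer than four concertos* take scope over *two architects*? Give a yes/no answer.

The target quantifier *fewer than four concertos* is part of one conjunct of the coordinate structure (*dismiss fewer than four concertos*).
The Coordinate Structure Constraint blocks movement (including QR) out of a single conjunct.
Hence only narrow scope for *fewer than four concertos* (under *two architects*) survives.

No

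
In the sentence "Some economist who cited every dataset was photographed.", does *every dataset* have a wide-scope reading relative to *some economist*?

No

*every dataset* occurs within the relative clause *who cited every dataset*.
QR out of a relative clause is ruled out by the relative-clause island constraint.
So *every dataset* cannot raise high enough to outscope *some economist*; only the surface ordering *some economist* > *every dataset* is available.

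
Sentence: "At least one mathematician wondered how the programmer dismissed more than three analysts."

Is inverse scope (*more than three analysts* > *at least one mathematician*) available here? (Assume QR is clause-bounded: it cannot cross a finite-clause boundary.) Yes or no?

No

The DP *more than three analysts* is contained in the embedded question *how the programmer dismissed more than three analysts*.
Embedded wh-clauses are opaque for QR, so the quantifier stays inside the question.
There is no licit LF on which *more than three analysts* c-commands *at least one mathematician*.
(Only the surface reading survives: one fixed mathematician with respect to all the relevant analysts.)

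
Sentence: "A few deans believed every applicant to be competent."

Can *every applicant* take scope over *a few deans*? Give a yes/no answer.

Yes

*every applicant* is an ECM subject; ECM complements are not islands, and the embedded quantifier may take matrix scope.
Ordinary QR to a clause-peripheral position gives the wide-scope LF for the lower DP.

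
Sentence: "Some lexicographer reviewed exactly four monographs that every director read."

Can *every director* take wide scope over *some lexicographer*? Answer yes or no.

No

*every director* sits inside the relative clause *that every director read* modifying *exactly four monographs*.
A relative clause is a scope island — quantifier raising cannot cross its boundary.
There is no licit LF on which *every director* c-commands *some lexicographer*.
(Only the surface reading survives: one fixed lexicographer with respect to all the relevant directors.)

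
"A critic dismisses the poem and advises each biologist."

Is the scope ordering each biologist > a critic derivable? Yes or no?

No

The target quantifier *each biologist* is part of one conjunct of the coordinate structure (*advises each biologist*).
The Coordinate Structure Constraint blocks movement (including QR) out of a single conjunct.
So *each biologist* cannot raise to a position above *a critic*.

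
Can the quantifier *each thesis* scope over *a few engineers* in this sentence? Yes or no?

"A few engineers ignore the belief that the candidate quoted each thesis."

No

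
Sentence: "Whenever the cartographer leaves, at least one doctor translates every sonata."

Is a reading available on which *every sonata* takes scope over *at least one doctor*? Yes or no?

Yes

Neither queried DP is inside the adjunct, so the adjunct-island constraint does not apply.
Since no island is crossed, the inverse ordering is licensed alongside surface scope.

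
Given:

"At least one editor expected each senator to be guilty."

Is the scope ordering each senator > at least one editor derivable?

Yes

ECM infinitives lack a CP barrier, so *each senator* can QR over the matrix subject *at least one editor*.
No island intervenes, so both surface and inverse scope are derivable.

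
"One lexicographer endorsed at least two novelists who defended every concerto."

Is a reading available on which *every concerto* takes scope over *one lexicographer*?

No

The DP *every concerto* is contained in the relative clause *who defended every concerto* modifying *at least two novelists*.
The relative clause forms an island for QR, so the quantifier is confined to the head noun's restrictor.
Hence only narrow scope for *every concerto* (under *one lexicographer*) survives.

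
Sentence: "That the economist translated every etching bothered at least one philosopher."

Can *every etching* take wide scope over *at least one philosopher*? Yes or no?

*every etching* occurs within the sentential subject *that the economist translated every etching*.
Subjects — clausal subjects included — are islands for extraction, and QR is no exception.
*every etching* > *at least one philosopher* would require crossing that boundary, which is illicit.

No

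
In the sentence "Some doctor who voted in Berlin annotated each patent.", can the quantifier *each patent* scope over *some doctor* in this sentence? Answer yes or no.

Yes

Although the sentence contains a relative clause (*who voted in Berlin*), *each patent* is outside it, in the matrix VP.
Clause-internal QR can adjoin the lower DP above the subject, yielding the inverse reading.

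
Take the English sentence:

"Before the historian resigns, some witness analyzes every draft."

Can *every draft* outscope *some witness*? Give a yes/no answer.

Neither queried DP is inside the adjunct, so the adjunct-island constraint does not apply.
No island intervenes, so both surface and inverse scope are derivable.
So *every draft* > *some witness* is among the available readings.

Yes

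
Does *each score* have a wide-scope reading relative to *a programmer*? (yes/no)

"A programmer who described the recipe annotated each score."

Yes

*each score* sits in the matrix clause, not in the relative clause on *a programmer*.
QR within a single clause is free, so the lower quantifier may take scope over the higher one.
The sentence is scopally ambiguous between *a programmer* > *each score* and *each score* > *a programmer*.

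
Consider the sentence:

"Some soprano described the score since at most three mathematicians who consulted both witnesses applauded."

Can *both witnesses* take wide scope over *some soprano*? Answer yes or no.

*both witnesses* occurs within the relative clause *who consulted both witnesses*, which is itself inside the adjunct *since at most three mathematicians who consulted both witnesses applauded*.
The quantifier would have to escape first the RC and then the adjunct — two independent island violations.
Hence only narrow scope for *both witnesses* (under *some soprano*) survives.

No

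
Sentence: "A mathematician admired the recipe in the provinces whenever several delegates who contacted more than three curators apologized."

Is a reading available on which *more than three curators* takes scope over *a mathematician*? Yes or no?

No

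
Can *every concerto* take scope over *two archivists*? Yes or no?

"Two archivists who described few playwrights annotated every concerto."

The relative clause *who described few playwrights* modifies *two archivists*, but *every concerto* is not inside that relative clause — it is an argument of the matrix verb.
No island intervenes, so both surface and inverse scope are derivable.
The sentence is scopally ambiguous between *two archivists* > *every concerto* and *every concerto* > *two archivists*.

Yes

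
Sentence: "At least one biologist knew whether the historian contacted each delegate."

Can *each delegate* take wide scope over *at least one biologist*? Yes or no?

*each delegate* is embedded in the embedded question *whether the historian contacted each delegate*.
The wh-island constraint blocks QR out of an embedded interrogative.
Hence only narrow scope for *each delegate* (under *at least one biologist*) survives.
(Only the surface reading survives: one fixed biologist with respect to all the relevant delegates.)

No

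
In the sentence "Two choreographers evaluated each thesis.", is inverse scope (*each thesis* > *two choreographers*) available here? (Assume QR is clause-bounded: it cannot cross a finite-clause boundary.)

Yes

*each thesis* is the matrix object and *two choreographers* the matrix subject; the two are clausemates.
Since no island is crossed, the inverse ordering is licensed alongside surface scope.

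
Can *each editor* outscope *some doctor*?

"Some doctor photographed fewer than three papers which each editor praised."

No

The target quantifier *each editor* is part of the relative clause *which each editor praised* modifying *fewer than three papers*.
Relative clauses block scope extraction: QR cannot target a position outside the modified NP.
So *each editor* cannot raise to a position above *some doctor*.
(Only the surface reading survives: one fixed doctor with respect to all the relevant editors.)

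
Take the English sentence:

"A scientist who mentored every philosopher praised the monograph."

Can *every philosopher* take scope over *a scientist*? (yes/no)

No

*every philosopher* is embedded in the relative clause *who mentored every philosopher*.
Relative clauses are scope islands: a quantifier cannot QR out of a relative clause to take scope in the matrix clause.
The inverse ordering *every philosopher* > *a scientist* is therefore underivable.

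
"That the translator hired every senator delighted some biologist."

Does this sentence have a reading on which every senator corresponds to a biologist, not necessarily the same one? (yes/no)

No

The described interpretation is the *every senator* > *some biologist* scoping.
*every senator* is embedded in the sentential subject *that the translator hired every senator*.
Subjects — clausal subjects included — are islands for extraction, and QR is no exception.
There is no licit LF on which *every senator* c-commands *some biologist*.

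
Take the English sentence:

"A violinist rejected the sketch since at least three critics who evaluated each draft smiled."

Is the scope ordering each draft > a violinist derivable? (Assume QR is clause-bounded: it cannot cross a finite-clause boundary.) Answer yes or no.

Structurally, *each draft* is inside the relative clause *who evaluated each draft*, which is itself inside the adjunct *since at least three critics who evaluated each draft smiled*.
Even if one barrier were somehow void, the other would still block QR.
So the wide-scope reading for *each draft* is blocked.

No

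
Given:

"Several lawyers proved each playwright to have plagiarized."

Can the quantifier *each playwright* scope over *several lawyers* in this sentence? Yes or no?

This is an ECM construction: *each playwright* is the infinitival subject, Case-marked by the matrix verb, and the infinitive is transparent for QR.
With no island boundary between them, the object can take inverse scope over the subject via ordinary QR within the clause.

Yes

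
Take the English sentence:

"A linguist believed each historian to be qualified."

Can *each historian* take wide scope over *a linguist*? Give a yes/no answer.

Yes

*each historian* is the subject of an ECM infinitive — the infinitival complement of an ECM verb is not a scope island, so *each historian* can raise into the matrix clause.
Ordinary QR to a clause-peripheral position gives the wide-scope LF for the lower DP.
Both orderings are possible: *a linguist* > *each historian* and *each historian* > *a linguist*.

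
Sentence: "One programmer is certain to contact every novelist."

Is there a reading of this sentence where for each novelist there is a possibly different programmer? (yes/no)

This is the *every novelist* > *one programmer* reading.
Infinitival complements of raising predicates do not block QR; *every novelist* and *one programmer* are effectively clausemates.
QR within a single clause is free, so the lower quantifier may take scope over the higher one.

Yes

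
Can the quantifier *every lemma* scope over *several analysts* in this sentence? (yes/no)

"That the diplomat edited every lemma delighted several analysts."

*every lemma* is embedded in the sentential subject *that the diplomat edited every lemma*.
The Sentential Subject Constraint rules out raising the quantifier out of the that-clause subject.
*every lemma* > *several analysts* would require crossing that boundary, which is illicit.

No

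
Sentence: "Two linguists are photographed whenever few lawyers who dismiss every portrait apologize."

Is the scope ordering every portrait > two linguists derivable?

The DP *every portrait* is contained in the relative clause *who dismiss every portrait*, which is itself inside the adjunct *whenever few lawyers who dismiss every portrait apologize*.
Nested islands: the RC island is itself inside an adjunct island, so wide scope is doubly excluded.
*every portrait* is confined to the island and cannot take scope over *two linguists*.

No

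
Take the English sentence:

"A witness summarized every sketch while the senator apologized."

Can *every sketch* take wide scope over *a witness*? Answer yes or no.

The adjunct island is irrelevant here — *every sketch* and *a witness* are both in the matrix clause.
Nothing blocks QR of the lower DP to a position above the higher one, so inverse scope is available.

Yes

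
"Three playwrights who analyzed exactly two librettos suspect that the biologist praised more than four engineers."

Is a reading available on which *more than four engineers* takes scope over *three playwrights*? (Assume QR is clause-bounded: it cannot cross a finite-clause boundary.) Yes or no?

No

The target quantifier *more than four engineers* is part of the finite complement clause *that the biologist praised more than four engineers*.
QR is clause-bounded, so the finite complement is a scope island for the embedded quantifier.
*more than four engineers* is confined to the island and cannot take scope over *three playwrights*.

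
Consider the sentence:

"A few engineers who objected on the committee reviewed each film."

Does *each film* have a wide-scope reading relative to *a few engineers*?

Yes

The RC *who objected on the committee* is an island, but *each film* is not inside it — it is the matrix object, a clausemate of *a few engineers*.
With no island boundary between them, the object can take inverse scope over the subject via ordinary QR within the clause.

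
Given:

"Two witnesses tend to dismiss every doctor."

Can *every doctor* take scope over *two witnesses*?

Yes

Infinitival complements of raising predicates do not block QR; *every doctor* and *two witnesses* are effectively clausemates.
Nothing blocks QR of the lower DP to a position above the higher one, so inverse scope is available.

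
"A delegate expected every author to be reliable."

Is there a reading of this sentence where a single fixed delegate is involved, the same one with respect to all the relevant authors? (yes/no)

The described interpretation is the *a delegate* > *every author* scoping.
Nothing needs to raise for *a delegate* > *every author*, so no island constraint is at stake.

Yes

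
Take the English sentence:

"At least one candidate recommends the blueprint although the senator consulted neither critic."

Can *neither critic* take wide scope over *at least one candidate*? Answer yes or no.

*neither critic* occurs within the adjunct clause *although the senator consulted neither critic*.
The adjunct-island constraint bars QR out of an adverbial clause.
*neither critic* > *at least one candidate* would require crossing that boundary, which is illicit.
(Only the surface reading survives: one fixed candidate with respect to all the relevant critics.)

No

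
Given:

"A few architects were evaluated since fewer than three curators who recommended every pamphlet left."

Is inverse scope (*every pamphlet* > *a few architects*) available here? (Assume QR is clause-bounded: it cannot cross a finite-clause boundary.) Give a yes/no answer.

No

The DP *every pamphlet* is contained in the relative clause *who recommended every pamphlet*, which is itself inside the adjunct *since fewer than three curators who recommended every pamphlet left*.
Nested islands: the RC island is itself inside an adjunct island, so wide scope is doubly excluded.
*every pamphlet* > *a few architects* would require crossing that boundary, which is illicit.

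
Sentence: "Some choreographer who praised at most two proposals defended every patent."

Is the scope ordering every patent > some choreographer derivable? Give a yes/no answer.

*every patent* is a matrix argument; only *some choreographer* is modified by the relative clause *who praised at most two proposals*, so the RC island is irrelevant to the target quantifier.
No island intervenes, so both surface and inverse scope are derivable.

Yes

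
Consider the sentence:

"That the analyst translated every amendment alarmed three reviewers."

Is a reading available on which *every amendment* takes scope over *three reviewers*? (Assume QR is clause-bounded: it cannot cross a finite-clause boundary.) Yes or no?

*every amendment* sits inside the sentential subject *that the analyst translated every amendment*.
The Sentential Subject Constraint rules out raising the quantifier out of the that-clause subject.
So *every amendment* cannot raise to a position above *three reviewers*.

No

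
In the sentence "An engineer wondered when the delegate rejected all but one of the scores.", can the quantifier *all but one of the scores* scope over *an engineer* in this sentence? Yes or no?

No

*all but one of the scores* is embedded in the embedded question *when the delegate rejected all but one of the scores*.
The wh-island constraint blocks QR out of an embedded interrogative.
So the wide-scope reading for *all but one of the scores* is blocked.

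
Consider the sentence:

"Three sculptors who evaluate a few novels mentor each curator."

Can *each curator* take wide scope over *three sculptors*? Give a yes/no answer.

Yes

*each curator* is a matrix argument; only *three sculptors* is modified by the relative clause *who evaluate a few novels*, so the RC island is irrelevant to the target quantifier.
No island intervenes, so both surface and inverse scope are derivable.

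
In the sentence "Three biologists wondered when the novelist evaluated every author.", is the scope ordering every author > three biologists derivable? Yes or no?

Structurally, *every author* is inside the embedded question *when the novelist evaluated every author*.
An indirect question is a wh-island; the filled [Spec,CP] blocks QR across the CP edge.
So *every author* cannot raise high enough to outscope *three biologists*; only the surface ordering *three biologists* > *every author* is available.

No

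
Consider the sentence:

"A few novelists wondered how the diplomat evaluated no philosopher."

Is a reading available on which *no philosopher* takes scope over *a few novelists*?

*no philosopher* is embedded in the embedded question *how the diplomat evaluated no philosopher*.
An indirect question is a wh-island; the filled [Spec,CP] blocks QR across the CP edge.
*no philosopher* > *a few novelists* would require crossing that boundary, which is illicit.

No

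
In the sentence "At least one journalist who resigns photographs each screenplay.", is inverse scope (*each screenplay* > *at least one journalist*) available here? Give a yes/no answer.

Yes

*each screenplay* is a matrix argument; only *at least one journalist* is modified by the relative clause *who resigns*, so the RC island is irrelevant to the target quantifier.
Nothing blocks QR of the lower DP to a position above the higher one, so inverse scope is available.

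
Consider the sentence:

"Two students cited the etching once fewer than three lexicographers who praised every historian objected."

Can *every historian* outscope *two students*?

No

The target quantifier *every historian* is part of the relative clause *who praised every historian*, which is itself inside the adjunct *once fewer than three lexicographers who praised every historian objected*.
Both the relative clause and the enclosing adjunct are scope islands; QR cannot cross either.
The inverse ordering *every historian* > *two students* is therefore underivable.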